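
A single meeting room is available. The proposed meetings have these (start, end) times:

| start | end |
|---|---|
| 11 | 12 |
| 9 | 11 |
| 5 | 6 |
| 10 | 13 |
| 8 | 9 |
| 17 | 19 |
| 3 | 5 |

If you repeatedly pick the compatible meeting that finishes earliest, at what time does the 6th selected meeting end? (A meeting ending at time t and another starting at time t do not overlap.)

19

By end time: (3,5), (5,6), (8,9), (9,11), (11,12), (10,13), (17,19).
Pick (3,5); next start ≥ 5 → (5,6); next start ≥ 6 → (8,9); next start ≥ 9 → (9,11); next start ≥ 11 → (11,12); next start ≥ 12 → (17,19).
Selected: (3,5) (5,6) (8,9) (9,11) (11,12) (17,19)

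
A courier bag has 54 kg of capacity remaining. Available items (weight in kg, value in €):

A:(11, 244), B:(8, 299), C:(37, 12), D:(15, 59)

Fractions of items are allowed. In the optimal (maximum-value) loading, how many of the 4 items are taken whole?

Greedy by value/weight ratio, highest first.
Order: B (299/8=37.38) > A (244/11=22.18) > D (59/15=3.93) > C (12/37=0.32)
Fill: take B (8 @ 299) → take A (11 @ 244) → take D (15 @ 59) → take 20/37 of C → 6.49; 54/54 used.
3 item(s) taken whole; one partial (take 20/37 of C).

3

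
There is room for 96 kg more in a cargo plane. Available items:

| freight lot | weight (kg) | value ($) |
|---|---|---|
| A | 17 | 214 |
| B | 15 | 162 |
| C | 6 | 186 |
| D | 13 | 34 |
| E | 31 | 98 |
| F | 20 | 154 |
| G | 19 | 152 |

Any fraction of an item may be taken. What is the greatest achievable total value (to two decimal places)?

Ratios (sorted): C 31.00, A 12.59, B 10.80, G 8.00, F 7.70, E 3.16, D 2.62
take C (6 @ 186); take A (17 @ 214); take B (15 @ 162); take G (19 @ 152); take F (20 @ 154); take 19/31 of E → 60.06. Capacity used 96/96.
Total value = 928.06

928.06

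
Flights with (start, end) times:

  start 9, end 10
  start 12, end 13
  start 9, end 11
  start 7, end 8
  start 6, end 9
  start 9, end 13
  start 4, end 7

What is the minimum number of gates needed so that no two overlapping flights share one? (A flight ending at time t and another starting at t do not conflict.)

3

Events (time:±→running): 4:+→1 6:+→2 7:-→1 7:+→2 8:-→1 9:-→0 9:+→1 9:+→2 9:+→3 … peak 3.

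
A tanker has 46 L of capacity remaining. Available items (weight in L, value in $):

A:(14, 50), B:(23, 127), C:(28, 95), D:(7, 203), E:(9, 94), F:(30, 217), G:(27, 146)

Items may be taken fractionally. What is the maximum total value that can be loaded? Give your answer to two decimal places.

514.00

Sort by value per unit weight and fill in that order.
Order: D (203/7=29.00) > E (94/9=10.44) > F (217/30=7.23) > B (127/23=5.52) > G (146/27=5.41) > A (50/14=3.57) > C (95/28=3.39)
Fill: take D (7 @ 203) → take E (9 @ 94) → take F (30 @ 217); 46/46 used.
Total value = 514.00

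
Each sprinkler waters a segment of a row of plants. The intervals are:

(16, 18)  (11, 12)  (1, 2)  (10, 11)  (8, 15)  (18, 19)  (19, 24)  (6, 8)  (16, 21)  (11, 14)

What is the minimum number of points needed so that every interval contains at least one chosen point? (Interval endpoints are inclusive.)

Sort by right endpoint; whenever an interval is uncovered, place a point at its right end.
By right end: [1,2]  [6,8]  [10,11]  [11,12]  [11,14]  [8,15]  [16,18]  [18,19]  [16,21]  [19,24]
[1,2] uncovered → point at 2; [6,8] uncovered → point at 8; [10,11] uncovered → point at 11; [16,18] uncovered → point at 18; [19,24] uncovered → point at 24.
Points: 2, 8, 11, 18, 24 (5 total).

5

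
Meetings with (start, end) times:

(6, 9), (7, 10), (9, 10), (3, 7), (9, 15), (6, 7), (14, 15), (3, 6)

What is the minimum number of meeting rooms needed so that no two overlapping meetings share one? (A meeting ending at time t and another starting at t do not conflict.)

The answer is the maximum number of intervals overlapping at any instant.
Events (time:±→running): 3:+→1 3:+→2 6:-→1 6:+→2 6:+→3 … peak 3.

3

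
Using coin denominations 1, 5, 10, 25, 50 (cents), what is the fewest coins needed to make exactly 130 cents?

Use the largest denomination that fits, subtract, and repeat.
130 = 2×50 + 1×25 + 1×5
Total coins = 2 + 1 + 1 = 4

4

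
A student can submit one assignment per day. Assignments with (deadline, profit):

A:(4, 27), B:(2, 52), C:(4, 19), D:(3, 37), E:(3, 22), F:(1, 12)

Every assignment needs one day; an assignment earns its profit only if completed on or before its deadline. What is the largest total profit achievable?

138

Take jobs in profit order; each goes to the latest open slot no later than its deadline.
Profit order: B=52 D=37 A=27 E=22 C=19 F=12
Assign: B→slot 2, D→slot 3, A→slot 4, E→slot 1, C skipped, F skipped.
Slots: [1:E] [2:B] [3:D] [4:A]
Profit = 22 + 52 + 37 + 27 = 138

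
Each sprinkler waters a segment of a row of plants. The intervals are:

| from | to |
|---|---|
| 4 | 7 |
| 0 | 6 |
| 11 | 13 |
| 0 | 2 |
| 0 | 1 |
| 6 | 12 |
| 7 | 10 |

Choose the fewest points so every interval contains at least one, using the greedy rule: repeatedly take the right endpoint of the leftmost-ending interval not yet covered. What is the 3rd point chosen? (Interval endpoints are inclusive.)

13

Process intervals by earliest right end; each time one isn't hit yet, stab at its right endpoint.
By right end: [0,1]  [0,2]  [0,6]  [4,7]  [7,10]  [6,12]  [11,13]
[0,1] uncovered → point at 1; [4,7] uncovered → point at 7; [11,13] uncovered → point at 13.
Points: 1, 7, 13 (3 total).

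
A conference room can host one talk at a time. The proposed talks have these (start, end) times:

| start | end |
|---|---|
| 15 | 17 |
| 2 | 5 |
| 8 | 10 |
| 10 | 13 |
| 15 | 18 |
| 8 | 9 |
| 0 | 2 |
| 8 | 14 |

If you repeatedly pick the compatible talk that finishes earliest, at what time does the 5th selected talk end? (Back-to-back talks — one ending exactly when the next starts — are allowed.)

17

Order by finish time; keep every interval that doesn't clash with the previous kept one.
Sorted by end: (0,2)  (2,5)  (8,9)  (8,10)  (10,13)  (8,14)  (15,17)  (15,18)
take (0,2); take (2,5); take (8,9); skip (8,10); take (10,13); skip (8,14); take (15,17).
Selected: (0,2) (2,5) (8,9) (10,13) (15,17)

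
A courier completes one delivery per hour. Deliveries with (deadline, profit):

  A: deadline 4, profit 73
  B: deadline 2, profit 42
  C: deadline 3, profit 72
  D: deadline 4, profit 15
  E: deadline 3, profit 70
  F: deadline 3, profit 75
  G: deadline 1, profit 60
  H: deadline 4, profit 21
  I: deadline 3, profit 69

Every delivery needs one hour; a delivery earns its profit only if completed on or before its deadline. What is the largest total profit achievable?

Take jobs in profit order; each goes to the latest open slot no later than its deadline.
Profit order: F=75 A=73 C=72 E=70 I=69 G=60 B=42 H=21 D=15
Assign: F→slot 3, A→slot 4, C→slot 2, E→slot 1, I skipped, G skipped, B skipped, H skipped, D skipped.
Slots: [1:E] [2:C] [3:F] [4:A]
Profit = 70 + 72 + 75 + 73 = 290

290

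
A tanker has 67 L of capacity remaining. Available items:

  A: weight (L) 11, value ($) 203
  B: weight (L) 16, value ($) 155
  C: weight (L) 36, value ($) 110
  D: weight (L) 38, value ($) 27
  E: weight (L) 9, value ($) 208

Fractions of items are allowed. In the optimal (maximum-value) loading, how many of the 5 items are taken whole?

3

Sort by value per unit weight and fill in that order.
Order: E (208/9=23.11) > A (203/11=18.45) > B (155/16=9.69) > C (110/36=3.06) > D (27/38=0.71)
Fill: take E (9 @ 208) → take A (11 @ 203) → take B (16 @ 155) → take 31/36 of C → 94.72; 67/67 used.
3 item(s) taken whole; one partial (take 31/36 of C).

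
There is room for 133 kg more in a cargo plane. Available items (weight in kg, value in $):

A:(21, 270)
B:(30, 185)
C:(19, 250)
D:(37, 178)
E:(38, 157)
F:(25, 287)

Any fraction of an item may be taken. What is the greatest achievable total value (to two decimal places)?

Order: C (250/19=13.16) > A (270/21=12.86) > F (287/25=11.48) > B (185/30=6.17) > D (178/37=4.81) > E (157/38=4.13)
Fill: take C (19 @ 250) → take A (21 @ 270) → take F (25 @ 287) → take B (30 @ 185) → take D (37 @ 178) → take 1/38 of E → 4.13; 133/133 used.
Total value = 1174.13

1174.13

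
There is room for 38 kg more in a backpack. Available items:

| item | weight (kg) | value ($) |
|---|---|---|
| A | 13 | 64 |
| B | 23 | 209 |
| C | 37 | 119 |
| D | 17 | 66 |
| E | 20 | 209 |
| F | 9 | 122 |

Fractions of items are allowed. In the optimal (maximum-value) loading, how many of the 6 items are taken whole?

Order: F (122/9=13.56) > E (209/20=10.45) > B (209/23=9.09) > A (64/13=4.92) > D (66/17=3.88) > C (119/37=3.22)
Fill: take F (9 @ 122) → take E (20 @ 209) → take 9/23 of B → 81.78; 38/38 used.
2 item(s) taken whole; one partial (take 9/23 of B).

2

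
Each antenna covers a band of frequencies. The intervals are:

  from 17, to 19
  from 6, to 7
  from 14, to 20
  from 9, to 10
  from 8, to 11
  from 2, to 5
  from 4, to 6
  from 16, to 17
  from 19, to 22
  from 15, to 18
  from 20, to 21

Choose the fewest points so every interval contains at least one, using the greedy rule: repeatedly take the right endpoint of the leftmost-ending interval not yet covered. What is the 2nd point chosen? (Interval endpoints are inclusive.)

Process intervals by earliest right end; each time one isn't hit yet, stab at its right endpoint.
By right end: [2,5]  [4,6]  [6,7]  [9,10]  [8,11]  [16,17]  [15,18]  [17,19]  [14,20]  [20,21]  [19,22]
[2,5] uncovered → point at 5; [6,7] uncovered → point at 7; [9,10] uncovered → point at 10; [16,17] uncovered → point at 17; [20,21] uncovered → point at 21.
Points: 5, 7, 10, 17, 21 (5 total).

7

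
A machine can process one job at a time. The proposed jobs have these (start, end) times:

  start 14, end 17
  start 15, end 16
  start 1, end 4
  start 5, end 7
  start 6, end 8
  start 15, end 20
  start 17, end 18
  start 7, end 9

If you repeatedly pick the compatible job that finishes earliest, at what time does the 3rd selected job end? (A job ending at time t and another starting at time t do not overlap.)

9

Greedy by earliest finish: after sorting by end time, pick each interval compatible with the last pick.
Sorted by end: (1,4)  (5,7)  (6,8)  (7,9)  (15,16)  (14,17)  (17,18)  (15,20)
take (1,4); take (5,7); skip (6,8); take (7,9); take (15,16); take (17,18); skip (15,20).
Selected: (1,4) (5,7) (7,9) (15,16) (17,18)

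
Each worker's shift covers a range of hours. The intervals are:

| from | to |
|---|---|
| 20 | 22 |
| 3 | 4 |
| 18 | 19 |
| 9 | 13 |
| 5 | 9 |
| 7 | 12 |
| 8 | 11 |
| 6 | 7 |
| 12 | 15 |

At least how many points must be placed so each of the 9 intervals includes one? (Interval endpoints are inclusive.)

6

By right end: [3,4]  [6,7]  [5,9]  [8,11]  [7,12]  [9,13]  [12,15]  [18,19]  [20,22]
[3,4] uncovered → point at 4; [6,7] uncovered → point at 7; [8,11] uncovered → point at 11; [12,15] uncovered → point at 15; [18,19] uncovered → point at 19; [20,22] uncovered → point at 22.
Points: 4, 7, 11, 15, 19, 22 (6 total).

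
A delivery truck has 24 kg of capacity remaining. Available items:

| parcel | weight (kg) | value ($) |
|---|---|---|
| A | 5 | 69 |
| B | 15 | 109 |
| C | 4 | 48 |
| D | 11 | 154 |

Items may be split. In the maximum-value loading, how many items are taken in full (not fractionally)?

Order: D (154/11=14.00) > A (69/5=13.80) > C (48/4=12.00) > B (109/15=7.27)
Fill: take D (11 @ 154) → take A (5 @ 69) → take C (4 @ 48) → take 4/15 of B → 29.07; 24/24 used.
3 item(s) taken whole; one partial (take 4/15 of B).

3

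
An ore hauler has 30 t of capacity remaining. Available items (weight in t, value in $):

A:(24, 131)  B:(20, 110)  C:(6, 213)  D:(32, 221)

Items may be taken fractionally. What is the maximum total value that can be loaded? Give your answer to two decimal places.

378.75

Order: C (213/6=35.50) > D (221/32=6.91) > B (110/20=5.50) > A (131/24=5.46)
Fill: take C (6 @ 213) → take 24/32 of D → 165.75; 30/30 used.
Total value = 378.75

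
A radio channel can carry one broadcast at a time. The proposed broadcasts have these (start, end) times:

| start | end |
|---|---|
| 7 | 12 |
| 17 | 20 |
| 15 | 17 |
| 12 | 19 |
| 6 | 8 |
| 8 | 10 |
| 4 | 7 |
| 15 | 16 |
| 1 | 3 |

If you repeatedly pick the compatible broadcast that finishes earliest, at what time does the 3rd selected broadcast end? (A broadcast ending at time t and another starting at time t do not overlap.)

10

Greedy by earliest finish: after sorting by end time, pick each interval compatible with the last pick.
By end time: (1,3), (4,7), (6,8), (8,10), (7,12), (15,16), (15,17), (12,19), (17,20).
Pick (1,3); next start ≥ 3 → (4,7); next start ≥ 7 → (8,10); next start ≥ 10 → (15,16); next start ≥ 16 → (17,20).
Selected: (1,3) (4,7) (8,10) (15,16) (17,20)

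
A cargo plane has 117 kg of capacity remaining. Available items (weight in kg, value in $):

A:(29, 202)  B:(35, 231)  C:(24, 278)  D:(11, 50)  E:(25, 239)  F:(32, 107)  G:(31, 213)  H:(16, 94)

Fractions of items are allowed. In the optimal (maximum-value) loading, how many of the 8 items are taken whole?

4

Sort by value per unit weight and fill in that order.
Ratios (sorted): C 11.58, E 9.56, A 6.97, G 6.87, B 6.60, H 5.88, D 4.55, F 3.34
take C (24 @ 278); take E (25 @ 239); take A (29 @ 202); take G (31 @ 213); take 8/35 of B → 52.80. Capacity used 117/117.
4 item(s) taken whole; one partial (take 8/35 of B).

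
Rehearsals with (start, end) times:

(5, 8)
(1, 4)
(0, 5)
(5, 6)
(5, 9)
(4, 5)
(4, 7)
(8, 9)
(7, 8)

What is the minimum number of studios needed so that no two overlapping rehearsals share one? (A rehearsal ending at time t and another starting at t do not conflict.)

4

starts: [0, 1, 4, 4, 5, 5, 5, 7, 8]
ends:   [4, 5, 5, 6, 7, 8, 8, 9, 9]
s0→1 s1→2 e4→1 s4→2 s4→3 e5→2 e5→1 s5→2 s5→3 s5→4  — peak 4.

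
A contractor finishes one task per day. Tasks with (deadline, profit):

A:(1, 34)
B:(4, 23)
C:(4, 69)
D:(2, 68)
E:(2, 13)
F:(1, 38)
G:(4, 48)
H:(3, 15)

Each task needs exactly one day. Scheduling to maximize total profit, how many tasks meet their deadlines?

Take jobs in profit order; each goes to the latest open slot no later than its deadline.
By profit: C(d4,69), D(d2,68), G(d4,48), F(d1,38), A(d1,34), B(d4,23), H(d3,15), E(d2,13)
C→slot 4; D→slot 2; G→slot 3; F→slot 1; A skipped; B skipped; H skipped; E skipped.
4 of 8 scheduled.

4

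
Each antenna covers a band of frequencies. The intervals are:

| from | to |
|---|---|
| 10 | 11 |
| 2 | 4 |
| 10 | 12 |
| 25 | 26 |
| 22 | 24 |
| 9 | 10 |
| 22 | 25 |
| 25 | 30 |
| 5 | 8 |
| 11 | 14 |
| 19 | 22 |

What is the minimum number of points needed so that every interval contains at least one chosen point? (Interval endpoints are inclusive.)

6

Sort by right endpoint; whenever an interval is uncovered, place a point at its right end.
By right end: [2,4]  [5,8]  [9,10]  [10,11]  [10,12]  [11,14]  [19,22]  [22,24]  [22,25]  [25,26]  [25,30]
[2,4] uncovered → point at 4; [5,8] uncovered → point at 8; [9,10] uncovered → point at 10; [11,14] uncovered → point at 14; [19,22] uncovered → point at 22; [25,26] uncovered → point at 26.
Points: 4, 8, 10, 14, 22, 26 (6 total).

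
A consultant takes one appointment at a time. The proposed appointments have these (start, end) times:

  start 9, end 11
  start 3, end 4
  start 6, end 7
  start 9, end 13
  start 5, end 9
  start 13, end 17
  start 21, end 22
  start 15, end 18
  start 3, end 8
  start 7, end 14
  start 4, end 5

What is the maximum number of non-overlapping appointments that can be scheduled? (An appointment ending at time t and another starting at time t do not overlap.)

6

Sort by end time and greedily take each interval whose start is ≥ the last chosen end.
By end time: (3,4), (4,5), (6,7), (3,8), (5,9), (9,11), (9,13), (7,14), (13,17), (15,18), (21,22).
Pick (3,4); next start ≥ 4 → (4,5); next start ≥ 5 → (6,7); next start ≥ 7 → (9,11); next start ≥ 11 → (13,17); next start ≥ 17 → (21,22).
Selected 6 appointments.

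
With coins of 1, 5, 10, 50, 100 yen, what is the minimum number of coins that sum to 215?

4

Use the largest denomination that fits, subtract, and repeat.
215 − 2×100→15 − 1×10→5 − 1×5→0
Total coins = 2 + 1 + 1 = 4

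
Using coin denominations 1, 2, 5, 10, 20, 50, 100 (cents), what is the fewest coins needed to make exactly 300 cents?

Use the largest denomination that fits, subtract, and repeat.
300 − 3×100→0
Total coins = 3 = 3

3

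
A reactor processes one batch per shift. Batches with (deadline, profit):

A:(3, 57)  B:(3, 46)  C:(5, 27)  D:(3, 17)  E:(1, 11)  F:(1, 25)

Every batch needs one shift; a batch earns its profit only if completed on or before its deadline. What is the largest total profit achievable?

By profit: A(d3,57), B(d3,46), C(d5,27), F(d1,25), D(d3,17), E(d1,11)
A→slot 3; B→slot 2; C→slot 5; F→slot 1; D skipped; E skipped.
Profit = 25 + 46 + 57 + 27 = 155

155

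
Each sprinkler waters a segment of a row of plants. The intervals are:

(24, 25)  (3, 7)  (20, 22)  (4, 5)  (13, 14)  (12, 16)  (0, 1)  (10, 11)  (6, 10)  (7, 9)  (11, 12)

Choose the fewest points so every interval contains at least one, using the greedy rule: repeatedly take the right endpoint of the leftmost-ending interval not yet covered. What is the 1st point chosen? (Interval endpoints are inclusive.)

Sort by right endpoint; whenever an interval is uncovered, place a point at its right end.
Sorted: [0,1] [4,5] [3,7] [7,9] [6,10] [10,11] [11,12] [13,14] [12,16] [20,22] [24,25]
{[0,1]} hit by 1; {[4,5],[3,7]} hit by 5; {[7,9],[6,10]} hit by 9; {[10,11],[11,12]} hit by 11; {[13,14],[12,16]} hit by 14; {[20,22]} hit by 22; {[24,25]} hit by 25.
Points: 1, 5, 9, 11, 14, 22, 25 (7 total).

1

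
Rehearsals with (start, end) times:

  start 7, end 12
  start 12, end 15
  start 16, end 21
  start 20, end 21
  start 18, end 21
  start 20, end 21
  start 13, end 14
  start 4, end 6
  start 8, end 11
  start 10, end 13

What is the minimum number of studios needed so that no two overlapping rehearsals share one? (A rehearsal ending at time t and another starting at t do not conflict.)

The answer is the maximum number of intervals overlapping at any instant.
starts: [4, 7, 8, 10, 12, 13, 16, 18, 20, 20]
ends:   [6, 11, 12, 13, 14, 15, 21, 21, 21, 21]
s4→1 e6→0 s7→1 s8→2 s10→3 e11→2 e12→1 s12→2 e13→1 s13→2 e14→1 e15→0 s16→1 s18→2 s20→3 s20→4  — peak 4.

4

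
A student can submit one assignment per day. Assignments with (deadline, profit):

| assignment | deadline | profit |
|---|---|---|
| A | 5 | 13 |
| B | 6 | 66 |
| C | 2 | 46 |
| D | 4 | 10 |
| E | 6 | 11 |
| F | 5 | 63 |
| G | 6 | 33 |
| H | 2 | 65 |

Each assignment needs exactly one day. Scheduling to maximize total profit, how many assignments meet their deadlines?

Profit order: B=66 H=65 F=63 C=46 G=33 A=13 E=11 D=10
Assign: B→slot 6, H→slot 2, F→slot 5, C→slot 1, G→slot 4, A→slot 3, E skipped, D skipped.
Slots: [1:C] [2:H] [3:A] [4:G] [5:F] [6:B]
6 of 8 scheduled.

6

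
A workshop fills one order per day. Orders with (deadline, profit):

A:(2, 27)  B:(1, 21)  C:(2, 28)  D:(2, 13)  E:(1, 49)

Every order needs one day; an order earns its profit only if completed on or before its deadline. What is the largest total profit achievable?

77

By profit: E(d1,49), C(d2,28), A(d2,27), B(d1,21), D(d2,13)
E→slot 1; C→slot 2; A skipped; B skipped; D skipped.
Profit = 49 + 28 = 77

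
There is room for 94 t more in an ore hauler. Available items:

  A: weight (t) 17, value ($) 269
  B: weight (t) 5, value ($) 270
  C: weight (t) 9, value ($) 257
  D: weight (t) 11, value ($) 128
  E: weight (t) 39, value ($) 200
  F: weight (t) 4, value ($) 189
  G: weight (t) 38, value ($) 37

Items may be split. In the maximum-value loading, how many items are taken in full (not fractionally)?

6

Greedy by value/weight ratio, highest first.
Order: B (270/5=54.00) > F (189/4=47.25) > C (257/9=28.56) > A (269/17=15.82) > D (128/11=11.64) > E (200/39=5.13) > G (37/38=0.97)
Fill: take B (5 @ 270) → take F (4 @ 189) → take C (9 @ 257) → take A (17 @ 269) → take D (11 @ 128) → take E (39 @ 200) → take 9/38 of G → 8.76; 94/94 used.
6 item(s) taken whole; one partial (take 9/38 of G).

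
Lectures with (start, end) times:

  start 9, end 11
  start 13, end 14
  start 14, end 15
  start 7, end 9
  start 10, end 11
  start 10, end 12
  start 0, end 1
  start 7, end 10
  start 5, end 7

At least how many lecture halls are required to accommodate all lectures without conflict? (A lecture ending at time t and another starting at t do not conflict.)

3

Events (time:±→running): 0:+→1 1:-→0 5:+→1 7:-→0 7:+→1 7:+→2 9:-→1 9:+→2 10:-→1 10:+→2 10:+→3 … peak 3.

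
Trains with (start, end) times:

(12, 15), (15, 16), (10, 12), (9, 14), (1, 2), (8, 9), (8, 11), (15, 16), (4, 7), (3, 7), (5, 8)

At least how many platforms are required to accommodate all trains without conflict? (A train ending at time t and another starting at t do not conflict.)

starts: [1, 3, 4, 5, 8, 8, 9, 10, 12, 15, 15]
ends:   [2, 7, 7, 8, 9, 11, 12, 14, 15, 16, 16]
s1→1 e2→0 s3→1 s4→2 s5→3  — peak 3.

3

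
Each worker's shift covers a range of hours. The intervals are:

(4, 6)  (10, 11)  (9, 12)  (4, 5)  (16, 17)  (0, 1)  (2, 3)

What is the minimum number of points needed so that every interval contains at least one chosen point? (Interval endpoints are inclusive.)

Sorted: [0,1] [2,3] [4,5] [4,6] [10,11] [9,12] [16,17]
{[0,1]} hit by 1; {[2,3]} hit by 3; {[4,5],[4,6]} hit by 5; {[10,11],[9,12]} hit by 11; {[16,17]} hit by 17.
Points: 1, 3, 5, 11, 17 (5 total).

5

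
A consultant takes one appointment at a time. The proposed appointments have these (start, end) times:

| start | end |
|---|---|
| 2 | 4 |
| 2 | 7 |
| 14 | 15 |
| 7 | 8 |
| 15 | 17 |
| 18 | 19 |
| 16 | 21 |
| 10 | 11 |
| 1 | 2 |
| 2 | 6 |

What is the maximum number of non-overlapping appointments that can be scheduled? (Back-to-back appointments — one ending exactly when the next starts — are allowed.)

7

Sorted by end: (1,2)  (2,4)  (2,6)  (2,7)  (7,8)  (10,11)  (14,15)  (15,17)  (18,19)  (16,21)
take (1,2); take (2,4); take (7,8); take (10,11); take (14,15); take (15,17); take (18,19).
Selected 7 appointments.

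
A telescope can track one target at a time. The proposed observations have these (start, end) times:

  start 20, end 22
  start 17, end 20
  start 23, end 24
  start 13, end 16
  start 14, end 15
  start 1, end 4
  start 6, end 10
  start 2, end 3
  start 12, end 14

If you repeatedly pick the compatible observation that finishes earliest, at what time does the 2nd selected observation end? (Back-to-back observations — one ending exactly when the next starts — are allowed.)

10

Sorted by end: (2,3)  (1,4)  (6,10)  (12,14)  (14,15)  (13,16)  (17,20)  (20,22)  (23,24)
take (2,3); take (6,10); take (12,14); take (14,15); take (17,20); take (20,22); take (23,24).
Selected: (2,3) (6,10) (12,14) (14,15) (17,20) (20,22) (23,24)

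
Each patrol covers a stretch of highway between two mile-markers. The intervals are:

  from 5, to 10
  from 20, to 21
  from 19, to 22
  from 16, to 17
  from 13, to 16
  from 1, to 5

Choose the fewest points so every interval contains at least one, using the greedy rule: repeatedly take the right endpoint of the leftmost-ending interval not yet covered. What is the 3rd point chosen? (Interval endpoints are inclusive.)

Process intervals by earliest right end; each time one isn't hit yet, stab at its right endpoint.
Sorted: [1,5] [5,10] [13,16] [16,17] [20,21] [19,22]
{[1,5],[5,10]} hit by 5; {[13,16],[16,17]} hit by 16; {[20,21],[19,22]} hit by 21.
Points: 5, 16, 21 (3 total).

21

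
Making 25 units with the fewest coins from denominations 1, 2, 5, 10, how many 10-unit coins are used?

2

25 − 2×10→5 − 1×5→0
Count of 10: 2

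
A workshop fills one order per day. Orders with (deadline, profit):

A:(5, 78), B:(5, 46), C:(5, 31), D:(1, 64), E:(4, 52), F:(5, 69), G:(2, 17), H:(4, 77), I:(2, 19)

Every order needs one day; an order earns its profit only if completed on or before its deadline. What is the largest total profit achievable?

340

Take jobs in profit order; each goes to the latest open slot no later than its deadline.
By profit: A(d5,78), H(d4,77), F(d5,69), D(d1,64), E(d4,52), B(d5,46), C(d5,31), I(d2,19), G(d2,17)
A→slot 5; H→slot 4; F→slot 3; D→slot 1; E→slot 2; B skipped; C skipped; I skipped; G skipped.
Profit = 64 + 52 + 69 + 77 + 78 = 340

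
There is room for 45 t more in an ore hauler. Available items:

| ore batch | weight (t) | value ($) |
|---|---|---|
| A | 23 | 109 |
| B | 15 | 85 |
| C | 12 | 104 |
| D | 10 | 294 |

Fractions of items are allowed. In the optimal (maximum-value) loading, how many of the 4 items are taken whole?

Greedy by value/weight ratio, highest first.
Ratios (sorted): D 29.40, C 8.67, B 5.67, A 4.74
take D (10 @ 294); take C (12 @ 104); take B (15 @ 85); take 8/23 of A → 37.91. Capacity used 45/45.
3 item(s) taken whole; one partial (take 8/23 of A).

3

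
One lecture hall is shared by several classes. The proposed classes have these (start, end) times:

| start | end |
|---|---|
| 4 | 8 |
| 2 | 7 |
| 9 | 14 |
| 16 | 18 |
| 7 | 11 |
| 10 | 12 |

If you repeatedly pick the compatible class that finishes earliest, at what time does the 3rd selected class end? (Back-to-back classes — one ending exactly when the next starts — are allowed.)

Greedy by earliest finish: after sorting by end time, pick each interval compatible with the last pick.
Sorted by end: (2,7)  (4,8)  (7,11)  (10,12)  (9,14)  (16,18)
take (2,7); take (7,11); skip (10,12); skip (9,14); take (16,18).
Selected: (2,7) (7,11) (16,18)

18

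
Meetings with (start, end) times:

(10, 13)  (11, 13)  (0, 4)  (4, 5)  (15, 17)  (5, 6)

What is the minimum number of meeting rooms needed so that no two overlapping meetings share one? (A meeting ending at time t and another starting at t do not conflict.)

2

starts: [0, 4, 5, 10, 11, 15]
ends:   [4, 5, 6, 13, 13, 17]
s0→1 e4→0 s4→1 e5→0 s5→1 e6→0 s10→1 s11→2  — peak 2.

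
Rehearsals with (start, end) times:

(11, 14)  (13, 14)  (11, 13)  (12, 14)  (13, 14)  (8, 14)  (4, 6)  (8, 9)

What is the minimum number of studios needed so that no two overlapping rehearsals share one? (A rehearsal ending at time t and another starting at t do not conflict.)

Events (time:±→running): 4:+→1 6:-→0 8:+→1 8:+→2 9:-→1 11:+→2 11:+→3 12:+→4 13:-→3 13:+→4 13:+→5 … peak 5.

5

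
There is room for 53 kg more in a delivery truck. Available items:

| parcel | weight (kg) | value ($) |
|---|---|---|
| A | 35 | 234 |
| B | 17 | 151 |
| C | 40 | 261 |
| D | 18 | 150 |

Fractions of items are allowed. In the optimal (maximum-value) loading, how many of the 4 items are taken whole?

Ratios (sorted): B 8.88, D 8.33, A 6.69, C 6.53
take B (17 @ 151); take D (18 @ 150); take 18/35 of A → 120.34. Capacity used 53/53.
2 item(s) taken whole; one partial (take 18/35 of A).

2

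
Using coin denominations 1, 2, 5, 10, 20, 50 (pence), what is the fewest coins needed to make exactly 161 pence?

5

161 − 3×50→11 − 1×10→1 − 1×1→0
Total coins = 3 + 1 + 1 = 5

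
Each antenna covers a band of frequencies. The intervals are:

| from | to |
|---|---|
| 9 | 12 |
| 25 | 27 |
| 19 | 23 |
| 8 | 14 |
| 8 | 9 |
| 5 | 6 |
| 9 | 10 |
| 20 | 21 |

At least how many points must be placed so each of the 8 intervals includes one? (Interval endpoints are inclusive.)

By right end: [5,6]  [8,9]  [9,10]  [9,12]  [8,14]  [20,21]  [19,23]  [25,27]
[5,6] uncovered → point at 6; [8,9] uncovered → point at 9; [20,21] uncovered → point at 21; [25,27] uncovered → point at 27.
Points: 6, 9, 21, 27 (4 total).

4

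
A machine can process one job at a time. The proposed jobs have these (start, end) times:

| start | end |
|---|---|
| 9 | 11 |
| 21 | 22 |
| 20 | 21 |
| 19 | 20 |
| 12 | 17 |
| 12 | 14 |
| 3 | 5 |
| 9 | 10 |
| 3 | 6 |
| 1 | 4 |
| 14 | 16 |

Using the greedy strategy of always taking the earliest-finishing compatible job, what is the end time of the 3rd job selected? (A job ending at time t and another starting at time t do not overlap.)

Sort by end time and greedily take each interval whose start is ≥ the last chosen end.
By end time: (1,4), (3,5), (3,6), (9,10), (9,11), (12,14), (14,16), (12,17), (19,20), (20,21), (21,22).
Pick (1,4); next start ≥ 4 → (9,10); next start ≥ 10 → (12,14); next start ≥ 14 → (14,16); next start ≥ 16 → (19,20); next start ≥ 20 → (20,21); next start ≥ 21 → (21,22).
Selected: (1,4) (9,10) (12,14) (14,16) (19,20) (20,21) (21,22)

14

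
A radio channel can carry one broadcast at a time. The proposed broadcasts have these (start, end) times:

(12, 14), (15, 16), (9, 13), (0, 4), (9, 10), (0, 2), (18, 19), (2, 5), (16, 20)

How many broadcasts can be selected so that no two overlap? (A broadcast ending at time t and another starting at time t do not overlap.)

6

Greedy by earliest finish: after sorting by end time, pick each interval compatible with the last pick.
By end time: (0,2), (0,4), (2,5), (9,10), (9,13), (12,14), (15,16), (18,19), (16,20).
Pick (0,2); next start ≥ 2 → (2,5); next start ≥ 5 → (9,10); next start ≥ 10 → (12,14); next start ≥ 14 → (15,16); next start ≥ 16 → (18,19).
Selected 6 broadcasts.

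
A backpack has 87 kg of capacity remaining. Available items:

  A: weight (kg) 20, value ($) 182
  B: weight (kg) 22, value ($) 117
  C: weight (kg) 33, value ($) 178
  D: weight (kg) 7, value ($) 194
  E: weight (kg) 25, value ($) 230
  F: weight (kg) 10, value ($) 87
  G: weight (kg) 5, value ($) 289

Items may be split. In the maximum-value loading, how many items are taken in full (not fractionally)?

Order: G (289/5=57.80) > D (194/7=27.71) > E (230/25=9.20) > A (182/20=9.10) > F (87/10=8.70) > C (178/33=5.39) > B (117/22=5.32)
Fill: take G (5 @ 289) → take D (7 @ 194) → take E (25 @ 230) → take A (20 @ 182) → take F (10 @ 87) → take 20/33 of C → 107.88; 87/87 used.
5 item(s) taken whole; one partial (take 20/33 of C).

5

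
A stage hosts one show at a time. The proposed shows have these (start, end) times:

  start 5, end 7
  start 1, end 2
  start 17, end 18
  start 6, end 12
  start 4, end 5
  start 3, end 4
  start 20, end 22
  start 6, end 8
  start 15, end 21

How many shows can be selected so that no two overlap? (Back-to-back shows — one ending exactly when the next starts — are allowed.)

6

Order by finish time; keep every interval that doesn't clash with the previous kept one.
Sorted by end: (1,2)  (3,4)  (4,5)  (5,7)  (6,8)  (6,12)  (17,18)  (15,21)  (20,22)
take (1,2); take (3,4); take (4,5); take (5,7); take (17,18); take (20,22).
Selected 6 shows.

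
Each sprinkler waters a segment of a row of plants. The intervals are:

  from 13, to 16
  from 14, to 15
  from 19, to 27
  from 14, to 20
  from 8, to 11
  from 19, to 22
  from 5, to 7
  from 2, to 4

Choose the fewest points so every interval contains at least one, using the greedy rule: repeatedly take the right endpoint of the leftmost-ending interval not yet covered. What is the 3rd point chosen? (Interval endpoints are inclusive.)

11

Sorted: [2,4] [5,7] [8,11] [14,15] [13,16] [14,20] [19,22] [19,27]
{[2,4]} hit by 4; {[5,7]} hit by 7; {[8,11]} hit by 11; {[14,15],[13,16],[14,20]} hit by 15; {[19,22],[19,27]} hit by 22.
Points: 4, 7, 11, 15, 22 (5 total).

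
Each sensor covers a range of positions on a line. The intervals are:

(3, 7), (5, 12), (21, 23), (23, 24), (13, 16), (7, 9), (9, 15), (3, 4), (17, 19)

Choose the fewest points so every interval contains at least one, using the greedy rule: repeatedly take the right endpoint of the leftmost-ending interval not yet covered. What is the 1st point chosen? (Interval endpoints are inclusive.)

4

Sorted: [3,4] [3,7] [7,9] [5,12] [9,15] [13,16] [17,19] [21,23] [23,24]
{[3,4],[3,7]} hit by 4; {[7,9],[5,12],[9,15]} hit by 9; {[13,16]} hit by 16; {[17,19]} hit by 19; {[21,23],[23,24]} hit by 23.
Points: 4, 9, 16, 19, 23 (5 total).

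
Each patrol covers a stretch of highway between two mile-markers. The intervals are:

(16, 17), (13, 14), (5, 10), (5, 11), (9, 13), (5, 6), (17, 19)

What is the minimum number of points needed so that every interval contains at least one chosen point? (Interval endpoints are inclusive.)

Process intervals by earliest right end; each time one isn't hit yet, stab at its right endpoint.
Sorted: [5,6] [5,10] [5,11] [9,13] [13,14] [16,17] [17,19]
{[5,6],[5,10],[5,11]} hit by 6; {[9,13],[13,14]} hit by 13; {[16,17],[17,19]} hit by 17.
Points: 6, 13, 17 (3 total).

3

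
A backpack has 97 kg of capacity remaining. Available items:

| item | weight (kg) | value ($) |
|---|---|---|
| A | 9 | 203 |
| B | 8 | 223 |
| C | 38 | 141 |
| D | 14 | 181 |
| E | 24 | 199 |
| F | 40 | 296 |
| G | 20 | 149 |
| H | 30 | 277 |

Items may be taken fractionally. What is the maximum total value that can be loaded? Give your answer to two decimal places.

Ratios (sorted): B 27.88, A 22.56, D 12.93, H 9.23, E 8.29, G 7.45, F 7.40, C 3.71
take B (8 @ 223); take A (9 @ 203); take D (14 @ 181); take H (30 @ 277); take E (24 @ 199); take 12/20 of G → 89.40. Capacity used 97/97.
Total value = 1172.40

1172.40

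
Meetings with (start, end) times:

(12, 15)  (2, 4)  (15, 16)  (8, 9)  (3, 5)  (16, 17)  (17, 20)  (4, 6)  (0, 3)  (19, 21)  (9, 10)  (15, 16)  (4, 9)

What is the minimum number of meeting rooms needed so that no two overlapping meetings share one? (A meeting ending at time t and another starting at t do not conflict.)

3

Count concurrent intervals with a sweep; the peak is the room count.
Events (time:±→running): 0:+→1 2:+→2 3:-→1 3:+→2 4:-→1 4:+→2 4:+→3 … peak 3.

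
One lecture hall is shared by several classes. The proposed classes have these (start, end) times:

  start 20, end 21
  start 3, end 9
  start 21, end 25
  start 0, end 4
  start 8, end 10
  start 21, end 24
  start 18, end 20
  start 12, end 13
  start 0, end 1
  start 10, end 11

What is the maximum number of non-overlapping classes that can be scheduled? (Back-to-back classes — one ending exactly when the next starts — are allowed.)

Sorted by end: (0,1)  (0,4)  (3,9)  (8,10)  (10,11)  (12,13)  (18,20)  (20,21)  (21,24)  (21,25)
take (0,1); skip (0,4); take (3,9); skip (8,10); take (10,11); take (12,13); take (18,20); take (20,21); take (21,24).
Selected 7 classes.

7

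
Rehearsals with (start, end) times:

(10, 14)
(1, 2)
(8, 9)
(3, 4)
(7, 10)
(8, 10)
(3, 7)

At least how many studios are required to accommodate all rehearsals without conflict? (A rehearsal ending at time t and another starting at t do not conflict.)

3

Count concurrent intervals with a sweep; the peak is the room count.
Events (time:±→running): 1:+→1 2:-→0 3:+→1 3:+→2 4:-→1 7:-→0 7:+→1 8:+→2 8:+→3 … peak 3.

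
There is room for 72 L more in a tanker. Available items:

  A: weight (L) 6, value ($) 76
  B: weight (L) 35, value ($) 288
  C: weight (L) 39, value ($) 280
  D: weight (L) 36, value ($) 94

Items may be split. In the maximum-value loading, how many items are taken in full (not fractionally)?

2

Greedy by value/weight ratio, highest first.
Order: A (76/6=12.67) > B (288/35=8.23) > C (280/39=7.18) > D (94/36=2.61)
Fill: take A (6 @ 76) → take B (35 @ 288) → take 31/39 of C → 222.56; 72/72 used.
2 item(s) taken whole; one partial (take 31/39 of C).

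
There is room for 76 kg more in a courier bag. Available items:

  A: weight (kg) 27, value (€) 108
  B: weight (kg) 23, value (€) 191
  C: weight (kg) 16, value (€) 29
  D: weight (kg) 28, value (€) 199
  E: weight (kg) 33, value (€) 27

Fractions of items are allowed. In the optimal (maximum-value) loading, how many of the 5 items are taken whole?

Ratios (sorted): B 8.30, D 7.11, A 4.00, C 1.81, E 0.82
take B (23 @ 191); take D (28 @ 199); take 25/27 of A → 100.00. Capacity used 76/76.
2 item(s) taken whole; one partial (take 25/27 of A).

2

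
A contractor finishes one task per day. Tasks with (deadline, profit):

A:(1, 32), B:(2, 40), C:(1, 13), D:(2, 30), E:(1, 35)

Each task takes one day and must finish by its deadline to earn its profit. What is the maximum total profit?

75

Sort by profit descending; place each in the latest free slot ≤ its deadline.
Profit order: B=40 E=35 A=32 D=30 C=13
Assign: B→slot 2, E→slot 1, A skipped, D skipped, C skipped.
Slots: [1:E] [2:B]
Profit = 35 + 40 = 75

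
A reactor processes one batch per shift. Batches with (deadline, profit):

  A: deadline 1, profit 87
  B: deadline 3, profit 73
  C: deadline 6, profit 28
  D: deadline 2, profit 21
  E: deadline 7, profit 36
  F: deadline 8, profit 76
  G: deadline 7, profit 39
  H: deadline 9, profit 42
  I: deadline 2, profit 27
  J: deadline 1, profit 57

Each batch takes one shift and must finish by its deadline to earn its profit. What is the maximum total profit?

Profit order: A=87 F=76 B=73 J=57 H=42 G=39 E=36 C=28 I=27 D=21
Assign: A→slot 1, F→slot 8, B→slot 3, J skipped, H→slot 9, G→slot 7, E→slot 6, C→slot 5, I→slot 2, D skipped.
Slots: [1:A] [2:I] [3:B] [5:C] [6:E] [7:G] [8:F] [9:H]
Profit = 87 + 27 + 73 + 28 + 36 + 39 + 76 + 42 = 408

408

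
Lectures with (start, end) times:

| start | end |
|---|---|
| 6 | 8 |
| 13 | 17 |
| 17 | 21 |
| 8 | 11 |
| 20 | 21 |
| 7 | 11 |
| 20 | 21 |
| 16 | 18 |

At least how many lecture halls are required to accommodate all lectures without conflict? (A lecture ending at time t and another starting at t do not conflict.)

The answer is the maximum number of intervals overlapping at any instant.
Events (time:±→running): 6:+→1 7:+→2 8:-→1 8:+→2 11:-→1 11:-→0 13:+→1 16:+→2 17:-→1 17:+→2 18:-→1 20:+→2 20:+→3 … peak 3.

3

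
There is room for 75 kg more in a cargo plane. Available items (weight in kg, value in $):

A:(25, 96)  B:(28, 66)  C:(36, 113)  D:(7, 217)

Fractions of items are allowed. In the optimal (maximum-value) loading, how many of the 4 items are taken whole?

Ratios (sorted): D 31.00, A 3.84, C 3.14, B 2.36
take D (7 @ 217); take A (25 @ 96); take C (36 @ 113); take 7/28 of B → 16.50. Capacity used 75/75.
3 item(s) taken whole; one partial (take 7/28 of B).

3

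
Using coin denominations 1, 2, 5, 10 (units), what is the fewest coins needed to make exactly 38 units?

Greedy: take as many of the largest coin as possible, then repeat with the remainder.
38 − 3×10→8 − 1×5→3 − 1×2→1 − 1×1→0
Total coins = 3 + 1 + 1 + 1 = 6

6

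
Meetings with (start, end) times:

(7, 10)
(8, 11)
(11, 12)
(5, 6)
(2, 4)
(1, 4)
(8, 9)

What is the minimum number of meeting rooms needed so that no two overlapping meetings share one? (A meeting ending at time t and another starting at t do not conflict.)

Events (time:±→running): 1:+→1 2:+→2 4:-→1 4:-→0 5:+→1 6:-→0 7:+→1 8:+→2 8:+→3 … peak 3.

3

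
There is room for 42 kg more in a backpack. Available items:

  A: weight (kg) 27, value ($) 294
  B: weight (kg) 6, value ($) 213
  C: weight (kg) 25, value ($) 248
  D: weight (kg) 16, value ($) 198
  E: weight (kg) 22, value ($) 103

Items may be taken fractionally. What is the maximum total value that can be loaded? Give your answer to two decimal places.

Sort by value per unit weight and fill in that order.
Order: B (213/6=35.50) > D (198/16=12.38) > A (294/27=10.89) > C (248/25=9.92) > E (103/22=4.68)
Fill: take B (6 @ 213) → take D (16 @ 198) → take 20/27 of A → 217.78; 42/42 used.
Total value = 628.78

628.78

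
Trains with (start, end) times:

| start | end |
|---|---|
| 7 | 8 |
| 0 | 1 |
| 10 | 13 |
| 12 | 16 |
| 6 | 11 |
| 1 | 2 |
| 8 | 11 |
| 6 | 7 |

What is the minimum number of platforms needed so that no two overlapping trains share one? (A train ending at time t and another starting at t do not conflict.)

3

Events (time:±→running): 0:+→1 1:-→0 1:+→1 2:-→0 6:+→1 6:+→2 7:-→1 7:+→2 8:-→1 8:+→2 10:+→3 … peak 3.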